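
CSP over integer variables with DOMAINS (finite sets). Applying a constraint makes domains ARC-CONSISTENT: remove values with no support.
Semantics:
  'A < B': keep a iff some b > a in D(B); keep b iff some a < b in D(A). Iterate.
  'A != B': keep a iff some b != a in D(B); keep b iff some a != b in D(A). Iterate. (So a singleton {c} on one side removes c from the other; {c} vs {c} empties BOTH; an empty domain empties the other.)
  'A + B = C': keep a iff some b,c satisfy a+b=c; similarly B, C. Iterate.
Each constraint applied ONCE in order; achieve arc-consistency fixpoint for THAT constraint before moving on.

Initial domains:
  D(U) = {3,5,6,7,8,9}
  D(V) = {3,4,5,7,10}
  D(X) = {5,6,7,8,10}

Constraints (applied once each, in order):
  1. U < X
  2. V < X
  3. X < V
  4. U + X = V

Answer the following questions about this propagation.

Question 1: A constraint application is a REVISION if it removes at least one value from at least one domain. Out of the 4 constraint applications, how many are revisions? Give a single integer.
Answer: 3

Derivation:
Constraint 1 (U < X) on D(U)={3,5,6,7,8,9} D(X)={5,6,7,8,10}: no change => not a revision
Constraint 2 (V < X) on D(V)={3,4,5,7,10} D(X)={5,6,7,8,10}: V {3,4,5,7,10}->{3,4,5,7} => REVISION
Constraint 3 (X < V) on D(X)={5,6,7,8,10} D(V)={3,4,5,7}: X {5,6,7,8,10}->{5,6}; V {3,4,5,7}->{7} => REVISION
Constraint 4 (U + X = V) on D(U)={3,5,6,7,8,9} D(X)={5,6} D(V)={7}: U {3,5,6,7,8,9}->{}; X {5,6}->{}; V {7}->{} => REVISION
Total revisions = 3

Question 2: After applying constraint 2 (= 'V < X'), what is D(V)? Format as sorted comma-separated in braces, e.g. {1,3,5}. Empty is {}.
Constraint 1 (U < X) on D(U)={3,5,6,7,8,9} D(X)={5,6,7,8,10}: no change
Constraint 2 (V < X) on D(V)={3,4,5,7,10} D(X)={5,6,7,8,10}: V {3,4,5,7,10}->{3,4,5,7}
So after constraint 2: D(V) = {3,4,5,7}

Answer: {3,4,5,7}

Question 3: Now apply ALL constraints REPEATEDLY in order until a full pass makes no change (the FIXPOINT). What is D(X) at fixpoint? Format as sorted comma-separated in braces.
Answer: {}

Derivation:
pass 0 (initial): D(X)={5,6,7,8,10}
pass 1: U {3,5,6,7,8,9}->{}; V {3,4,5,7,10}->{}; X {5,6,7,8,10}->{}
pass 2: no change
Fixpoint after 2 passes: D(X) = {}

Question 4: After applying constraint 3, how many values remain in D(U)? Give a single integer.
Answer: 6

Derivation:
Constraint 1 (U < X) on D(U)={3,5,6,7,8,9} D(X)={5,6,7,8,10}: no change
Constraint 2 (V < X) on D(V)={3,4,5,7,10} D(X)={5,6,7,8,10}: V {3,4,5,7,10}->{3,4,5,7}
Constraint 3 (X < V) on D(X)={5,6,7,8,10} D(V)={3,4,5,7}: X {5,6,7,8,10}->{5,6}; V {3,4,5,7}->{7}
So after constraint 3: D(U)={3,5,6,7,8,9}, size = 6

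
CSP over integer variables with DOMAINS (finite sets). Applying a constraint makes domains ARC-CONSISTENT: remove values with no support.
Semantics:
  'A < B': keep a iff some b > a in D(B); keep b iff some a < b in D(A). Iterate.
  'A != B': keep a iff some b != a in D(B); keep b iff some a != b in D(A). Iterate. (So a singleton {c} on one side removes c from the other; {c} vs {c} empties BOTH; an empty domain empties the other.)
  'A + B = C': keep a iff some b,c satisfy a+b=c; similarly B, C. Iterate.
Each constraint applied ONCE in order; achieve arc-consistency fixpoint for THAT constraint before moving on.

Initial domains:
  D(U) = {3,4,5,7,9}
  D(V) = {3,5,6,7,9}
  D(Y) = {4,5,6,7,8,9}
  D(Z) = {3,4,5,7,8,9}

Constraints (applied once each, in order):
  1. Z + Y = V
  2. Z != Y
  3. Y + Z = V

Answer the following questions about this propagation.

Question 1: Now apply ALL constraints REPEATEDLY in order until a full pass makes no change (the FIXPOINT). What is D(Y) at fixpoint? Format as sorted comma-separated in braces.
pass 0 (initial): D(Y)={4,5,6,7,8,9}
pass 1: V {3,5,6,7,9}->{7,9}; Y {4,5,6,7,8,9}->{4,5,6}; Z {3,4,5,7,8,9}->{3,4,5}
pass 2: no change
Fixpoint after 2 passes: D(Y) = {4,5,6}

Answer: {4,5,6}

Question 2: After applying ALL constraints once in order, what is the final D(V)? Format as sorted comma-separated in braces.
Constraint 1 (Z + Y = V) on D(Z)={3,4,5,7,8,9} D(Y)={4,5,6,7,8,9} D(V)={3,5,6,7,9}: Z {3,4,5,7,8,9}->{3,4,5}; Y {4,5,6,7,8,9}->{4,5,6}; V {3,5,6,7,9}->{7,9}
Constraint 2 (Z != Y) on D(Z)={3,4,5} D(Y)={4,5,6}: no change
Constraint 3 (Y + Z = V) on D(Y)={4,5,6} D(Z)={3,4,5} D(V)={7,9}: no change
So after all 3 constraints: D(V) = {7,9}

Answer: {7,9}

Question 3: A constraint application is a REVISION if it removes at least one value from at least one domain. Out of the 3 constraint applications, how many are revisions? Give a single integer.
Constraint 1 (Z + Y = V) on D(Z)={3,4,5,7,8,9} D(Y)={4,5,6,7,8,9} D(V)={3,5,6,7,9}: Z {3,4,5,7,8,9}->{3,4,5}; Y {4,5,6,7,8,9}->{4,5,6}; V {3,5,6,7,9}->{7,9} => REVISION
Constraint 2 (Z != Y) on D(Z)={3,4,5} D(Y)={4,5,6}: no change => not a revision
Constraint 3 (Y + Z = V) on D(Y)={4,5,6} D(Z)={3,4,5} D(V)={7,9}: no change => not a revision
Total revisions = 1

Answer: 1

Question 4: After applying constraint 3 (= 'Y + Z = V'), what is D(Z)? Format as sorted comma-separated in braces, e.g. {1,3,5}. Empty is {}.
Constraint 1 (Z + Y = V) on D(Z)={3,4,5,7,8,9} D(Y)={4,5,6,7,8,9} D(V)={3,5,6,7,9}: Z {3,4,5,7,8,9}->{3,4,5}; Y {4,5,6,7,8,9}->{4,5,6}; V {3,5,6,7,9}->{7,9}
Constraint 2 (Z != Y) on D(Z)={3,4,5} D(Y)={4,5,6}: no change
Constraint 3 (Y + Z = V) on D(Y)={4,5,6} D(Z)={3,4,5} D(V)={7,9}: no change
So after constraint 3: D(Z) = {3,4,5}

Answer: {3,4,5}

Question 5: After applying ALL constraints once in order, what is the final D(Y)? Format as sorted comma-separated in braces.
Answer: {4,5,6}

Derivation:
Constraint 1 (Z + Y = V) on D(Z)={3,4,5,7,8,9} D(Y)={4,5,6,7,8,9} D(V)={3,5,6,7,9}: Z {3,4,5,7,8,9}->{3,4,5}; Y {4,5,6,7,8,9}->{4,5,6}; V {3,5,6,7,9}->{7,9}
Constraint 2 (Z != Y) on D(Z)={3,4,5} D(Y)={4,5,6}: no change
Constraint 3 (Y + Z = V) on D(Y)={4,5,6} D(Z)={3,4,5} D(V)={7,9}: no change
So after all 3 constraints: D(Y) = {4,5,6}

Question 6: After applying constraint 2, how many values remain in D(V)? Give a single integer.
Answer: 2

Derivation:
Constraint 1 (Z + Y = V) on D(Z)={3,4,5,7,8,9} D(Y)={4,5,6,7,8,9} D(V)={3,5,6,7,9}: Z {3,4,5,7,8,9}->{3,4,5}; Y {4,5,6,7,8,9}->{4,5,6}; V {3,5,6,7,9}->{7,9}
Constraint 2 (Z != Y) on D(Z)={3,4,5} D(Y)={4,5,6}: no change
So after constraint 2: D(V)={7,9}, size = 2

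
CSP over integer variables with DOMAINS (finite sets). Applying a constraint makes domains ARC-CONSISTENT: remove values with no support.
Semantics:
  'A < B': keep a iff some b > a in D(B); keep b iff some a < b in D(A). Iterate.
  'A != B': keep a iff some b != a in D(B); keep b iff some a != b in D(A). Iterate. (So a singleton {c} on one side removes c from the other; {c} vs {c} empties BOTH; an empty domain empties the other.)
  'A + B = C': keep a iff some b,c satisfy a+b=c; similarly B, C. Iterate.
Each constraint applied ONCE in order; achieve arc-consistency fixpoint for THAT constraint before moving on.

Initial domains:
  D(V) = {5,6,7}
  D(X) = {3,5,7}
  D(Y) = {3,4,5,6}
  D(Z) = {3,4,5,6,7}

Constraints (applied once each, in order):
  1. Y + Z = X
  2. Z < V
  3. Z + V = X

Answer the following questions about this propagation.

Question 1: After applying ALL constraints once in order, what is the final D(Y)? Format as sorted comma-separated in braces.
Constraint 1 (Y + Z = X) on D(Y)={3,4,5,6} D(Z)={3,4,5,6,7} D(X)={3,5,7}: Y {3,4,5,6}->{3,4}; Z {3,4,5,6,7}->{3,4}; X {3,5,7}->{7}
Constraint 2 (Z < V) on D(Z)={3,4} D(V)={5,6,7}: no change
Constraint 3 (Z + V = X) on D(Z)={3,4} D(V)={5,6,7} D(X)={7}: Z {3,4}->{}; V {5,6,7}->{}; X {7}->{}
So after all 3 constraints: D(Y) = {3,4}

Answer: {3,4}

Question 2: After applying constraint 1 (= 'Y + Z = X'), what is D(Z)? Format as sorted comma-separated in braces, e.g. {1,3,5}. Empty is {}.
Answer: {3,4}

Derivation:
Constraint 1 (Y + Z = X) on D(Y)={3,4,5,6} D(Z)={3,4,5,6,7} D(X)={3,5,7}: Y {3,4,5,6}->{3,4}; Z {3,4,5,6,7}->{3,4}; X {3,5,7}->{7}
So after constraint 1: D(Z) = {3,4}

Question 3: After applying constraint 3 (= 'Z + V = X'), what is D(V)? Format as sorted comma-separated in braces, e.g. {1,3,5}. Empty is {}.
Answer: {}

Derivation:
Constraint 1 (Y + Z = X) on D(Y)={3,4,5,6} D(Z)={3,4,5,6,7} D(X)={3,5,7}: Y {3,4,5,6}->{3,4}; Z {3,4,5,6,7}->{3,4}; X {3,5,7}->{7}
Constraint 2 (Z < V) on D(Z)={3,4} D(V)={5,6,7}: no change
Constraint 3 (Z + V = X) on D(Z)={3,4} D(V)={5,6,7} D(X)={7}: Z {3,4}->{}; V {5,6,7}->{}; X {7}->{}
So after constraint 3: D(V) = {}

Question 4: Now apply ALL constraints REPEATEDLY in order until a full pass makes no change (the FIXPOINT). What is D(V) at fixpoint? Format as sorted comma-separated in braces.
Answer: {}

Derivation:
pass 0 (initial): D(V)={5,6,7}
pass 1: V {5,6,7}->{}; X {3,5,7}->{}; Y {3,4,5,6}->{3,4}; Z {3,4,5,6,7}->{}
pass 2: Y {3,4}->{}
pass 3: no change
Fixpoint after 3 passes: D(V) = {}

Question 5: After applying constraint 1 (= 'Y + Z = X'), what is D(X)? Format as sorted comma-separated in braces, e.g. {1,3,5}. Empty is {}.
Constraint 1 (Y + Z = X) on D(Y)={3,4,5,6} D(Z)={3,4,5,6,7} D(X)={3,5,7}: Y {3,4,5,6}->{3,4}; Z {3,4,5,6,7}->{3,4}; X {3,5,7}->{7}
So after constraint 1: D(X) = {7}

Answer: {7}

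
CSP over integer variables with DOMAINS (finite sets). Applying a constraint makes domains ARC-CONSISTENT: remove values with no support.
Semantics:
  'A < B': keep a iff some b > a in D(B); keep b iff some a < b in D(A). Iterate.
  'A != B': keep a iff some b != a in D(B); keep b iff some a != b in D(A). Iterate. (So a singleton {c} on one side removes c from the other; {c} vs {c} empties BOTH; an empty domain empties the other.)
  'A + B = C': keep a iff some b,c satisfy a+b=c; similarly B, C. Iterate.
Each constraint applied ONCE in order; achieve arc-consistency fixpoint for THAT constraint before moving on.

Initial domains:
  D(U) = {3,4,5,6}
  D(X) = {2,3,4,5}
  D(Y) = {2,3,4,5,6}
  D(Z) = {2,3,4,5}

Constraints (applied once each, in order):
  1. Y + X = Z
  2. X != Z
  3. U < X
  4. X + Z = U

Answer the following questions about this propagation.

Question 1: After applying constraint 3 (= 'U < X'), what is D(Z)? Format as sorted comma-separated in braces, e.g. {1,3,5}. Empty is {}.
Answer: {4,5}

Derivation:
Constraint 1 (Y + X = Z) on D(Y)={2,3,4,5,6} D(X)={2,3,4,5} D(Z)={2,3,4,5}: Y {2,3,4,5,6}->{2,3}; X {2,3,4,5}->{2,3}; Z {2,3,4,5}->{4,5}
Constraint 2 (X != Z) on D(X)={2,3} D(Z)={4,5}: no change
Constraint 3 (U < X) on D(U)={3,4,5,6} D(X)={2,3}: U {3,4,5,6}->{}; X {2,3}->{}
So after constraint 3: D(Z) = {4,5}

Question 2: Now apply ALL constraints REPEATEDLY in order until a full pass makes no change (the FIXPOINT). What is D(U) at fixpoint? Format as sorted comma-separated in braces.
Answer: {}

Derivation:
pass 0 (initial): D(U)={3,4,5,6}
pass 1: U {3,4,5,6}->{}; X {2,3,4,5}->{}; Y {2,3,4,5,6}->{2,3}; Z {2,3,4,5}->{}
pass 2: Y {2,3}->{}
pass 3: no change
Fixpoint after 3 passes: D(U) = {}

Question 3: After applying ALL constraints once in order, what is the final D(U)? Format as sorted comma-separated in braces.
Answer: {}

Derivation:
Constraint 1 (Y + X = Z) on D(Y)={2,3,4,5,6} D(X)={2,3,4,5} D(Z)={2,3,4,5}: Y {2,3,4,5,6}->{2,3}; X {2,3,4,5}->{2,3}; Z {2,3,4,5}->{4,5}
Constraint 2 (X != Z) on D(X)={2,3} D(Z)={4,5}: no change
Constraint 3 (U < X) on D(U)={3,4,5,6} D(X)={2,3}: U {3,4,5,6}->{}; X {2,3}->{}
Constraint 4 (X + Z = U) on D(X)={} D(Z)={4,5} D(U)={}: Z {4,5}->{}
So after all 4 constraints: D(U) = {}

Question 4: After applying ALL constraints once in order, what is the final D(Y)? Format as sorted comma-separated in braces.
Constraint 1 (Y + X = Z) on D(Y)={2,3,4,5,6} D(X)={2,3,4,5} D(Z)={2,3,4,5}: Y {2,3,4,5,6}->{2,3}; X {2,3,4,5}->{2,3}; Z {2,3,4,5}->{4,5}
Constraint 2 (X != Z) on D(X)={2,3} D(Z)={4,5}: no change
Constraint 3 (U < X) on D(U)={3,4,5,6} D(X)={2,3}: U {3,4,5,6}->{}; X {2,3}->{}
Constraint 4 (X + Z = U) on D(X)={} D(Z)={4,5} D(U)={}: Z {4,5}->{}
So after all 4 constraints: D(Y) = {2,3}

Answer: {2,3}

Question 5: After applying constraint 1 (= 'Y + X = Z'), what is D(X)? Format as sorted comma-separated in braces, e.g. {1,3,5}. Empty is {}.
Constraint 1 (Y + X = Z) on D(Y)={2,3,4,5,6} D(X)={2,3,4,5} D(Z)={2,3,4,5}: Y {2,3,4,5,6}->{2,3}; X {2,3,4,5}->{2,3}; Z {2,3,4,5}->{4,5}
So after constraint 1: D(X) = {2,3}

Answer: {2,3}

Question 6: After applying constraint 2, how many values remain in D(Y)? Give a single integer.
Answer: 2

Derivation:
Constraint 1 (Y + X = Z) on D(Y)={2,3,4,5,6} D(X)={2,3,4,5} D(Z)={2,3,4,5}: Y {2,3,4,5,6}->{2,3}; X {2,3,4,5}->{2,3}; Z {2,3,4,5}->{4,5}
Constraint 2 (X != Z) on D(X)={2,3} D(Z)={4,5}: no change
So after constraint 2: D(Y)={2,3}, size = 2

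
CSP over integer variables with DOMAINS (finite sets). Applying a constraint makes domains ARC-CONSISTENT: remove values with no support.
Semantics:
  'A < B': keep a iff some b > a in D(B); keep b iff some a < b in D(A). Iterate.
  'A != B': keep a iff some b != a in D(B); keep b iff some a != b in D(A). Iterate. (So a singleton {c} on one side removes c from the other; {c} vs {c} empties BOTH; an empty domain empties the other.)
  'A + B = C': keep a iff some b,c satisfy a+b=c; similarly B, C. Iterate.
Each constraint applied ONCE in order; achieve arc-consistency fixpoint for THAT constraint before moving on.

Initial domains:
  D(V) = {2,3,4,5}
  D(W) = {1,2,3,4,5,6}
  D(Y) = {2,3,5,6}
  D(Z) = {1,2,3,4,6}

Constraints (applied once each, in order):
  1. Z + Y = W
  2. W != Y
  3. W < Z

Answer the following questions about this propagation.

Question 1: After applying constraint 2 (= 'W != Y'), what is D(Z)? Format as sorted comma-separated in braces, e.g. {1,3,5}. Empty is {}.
Answer: {1,2,3,4}

Derivation:
Constraint 1 (Z + Y = W) on D(Z)={1,2,3,4,6} D(Y)={2,3,5,6} D(W)={1,2,3,4,5,6}: Z {1,2,3,4,6}->{1,2,3,4}; Y {2,3,5,6}->{2,3,5}; W {1,2,3,4,5,6}->{3,4,5,6}
Constraint 2 (W != Y) on D(W)={3,4,5,6} D(Y)={2,3,5}: no change
So after constraint 2: D(Z) = {1,2,3,4}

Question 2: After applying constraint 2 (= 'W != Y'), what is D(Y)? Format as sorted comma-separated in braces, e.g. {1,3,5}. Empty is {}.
Constraint 1 (Z + Y = W) on D(Z)={1,2,3,4,6} D(Y)={2,3,5,6} D(W)={1,2,3,4,5,6}: Z {1,2,3,4,6}->{1,2,3,4}; Y {2,3,5,6}->{2,3,5}; W {1,2,3,4,5,6}->{3,4,5,6}
Constraint 2 (W != Y) on D(W)={3,4,5,6} D(Y)={2,3,5}: no change
So after constraint 2: D(Y) = {2,3,5}

Answer: {2,3,5}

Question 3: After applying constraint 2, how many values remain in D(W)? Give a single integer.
Constraint 1 (Z + Y = W) on D(Z)={1,2,3,4,6} D(Y)={2,3,5,6} D(W)={1,2,3,4,5,6}: Z {1,2,3,4,6}->{1,2,3,4}; Y {2,3,5,6}->{2,3,5}; W {1,2,3,4,5,6}->{3,4,5,6}
Constraint 2 (W != Y) on D(W)={3,4,5,6} D(Y)={2,3,5}: no change
So after constraint 2: D(W)={3,4,5,6}, size = 4

Answer: 4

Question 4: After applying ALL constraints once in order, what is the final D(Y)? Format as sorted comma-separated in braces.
Constraint 1 (Z + Y = W) on D(Z)={1,2,3,4,6} D(Y)={2,3,5,6} D(W)={1,2,3,4,5,6}: Z {1,2,3,4,6}->{1,2,3,4}; Y {2,3,5,6}->{2,3,5}; W {1,2,3,4,5,6}->{3,4,5,6}
Constraint 2 (W != Y) on D(W)={3,4,5,6} D(Y)={2,3,5}: no change
Constraint 3 (W < Z) on D(W)={3,4,5,6} D(Z)={1,2,3,4}: W {3,4,5,6}->{3}; Z {1,2,3,4}->{4}
So after all 3 constraints: D(Y) = {2,3,5}

Answer: {2,3,5}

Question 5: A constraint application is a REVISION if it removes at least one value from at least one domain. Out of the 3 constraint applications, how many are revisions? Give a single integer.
Answer: 2

Derivation:
Constraint 1 (Z + Y = W) on D(Z)={1,2,3,4,6} D(Y)={2,3,5,6} D(W)={1,2,3,4,5,6}: Z {1,2,3,4,6}->{1,2,3,4}; Y {2,3,5,6}->{2,3,5}; W {1,2,3,4,5,6}->{3,4,5,6} => REVISION
Constraint 2 (W != Y) on D(W)={3,4,5,6} D(Y)={2,3,5}: no change => not a revision
Constraint 3 (W < Z) on D(W)={3,4,5,6} D(Z)={1,2,3,4}: W {3,4,5,6}->{3}; Z {1,2,3,4}->{4} => REVISION
Total revisions = 2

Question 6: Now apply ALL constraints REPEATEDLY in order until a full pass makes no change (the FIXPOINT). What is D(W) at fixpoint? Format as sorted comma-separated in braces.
pass 0 (initial): D(W)={1,2,3,4,5,6}
pass 1: W {1,2,3,4,5,6}->{3}; Y {2,3,5,6}->{2,3,5}; Z {1,2,3,4,6}->{4}
pass 2: W {3}->{}; Y {2,3,5}->{}; Z {4}->{}
pass 3: no change
Fixpoint after 3 passes: D(W) = {}

Answer: {}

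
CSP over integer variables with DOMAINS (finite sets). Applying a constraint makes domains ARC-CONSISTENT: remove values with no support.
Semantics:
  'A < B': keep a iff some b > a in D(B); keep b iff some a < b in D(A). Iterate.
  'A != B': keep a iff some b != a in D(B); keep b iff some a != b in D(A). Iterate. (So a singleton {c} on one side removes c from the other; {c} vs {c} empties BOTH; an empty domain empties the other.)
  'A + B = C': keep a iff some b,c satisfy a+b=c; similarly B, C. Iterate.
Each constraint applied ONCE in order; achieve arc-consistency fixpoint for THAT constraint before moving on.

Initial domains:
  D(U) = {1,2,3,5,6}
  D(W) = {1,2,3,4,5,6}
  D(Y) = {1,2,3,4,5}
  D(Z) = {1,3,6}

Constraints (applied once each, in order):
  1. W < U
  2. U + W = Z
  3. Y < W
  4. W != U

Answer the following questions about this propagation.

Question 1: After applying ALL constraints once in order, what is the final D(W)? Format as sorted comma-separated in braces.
Constraint 1 (W < U) on D(W)={1,2,3,4,5,6} D(U)={1,2,3,5,6}: W {1,2,3,4,5,6}->{1,2,3,4,5}; U {1,2,3,5,6}->{2,3,5,6}
Constraint 2 (U + W = Z) on D(U)={2,3,5,6} D(W)={1,2,3,4,5} D(Z)={1,3,6}: U {2,3,5,6}->{2,3,5}; W {1,2,3,4,5}->{1,3,4}; Z {1,3,6}->{3,6}
Constraint 3 (Y < W) on D(Y)={1,2,3,4,5} D(W)={1,3,4}: Y {1,2,3,4,5}->{1,2,3}; W {1,3,4}->{3,4}
Constraint 4 (W != U) on D(W)={3,4} D(U)={2,3,5}: no change
So after all 4 constraints: D(W) = {3,4}

Answer: {3,4}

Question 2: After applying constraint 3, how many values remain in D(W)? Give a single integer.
Constraint 1 (W < U) on D(W)={1,2,3,4,5,6} D(U)={1,2,3,5,6}: W {1,2,3,4,5,6}->{1,2,3,4,5}; U {1,2,3,5,6}->{2,3,5,6}
Constraint 2 (U + W = Z) on D(U)={2,3,5,6} D(W)={1,2,3,4,5} D(Z)={1,3,6}: U {2,3,5,6}->{2,3,5}; W {1,2,3,4,5}->{1,3,4}; Z {1,3,6}->{3,6}
Constraint 3 (Y < W) on D(Y)={1,2,3,4,5} D(W)={1,3,4}: Y {1,2,3,4,5}->{1,2,3}; W {1,3,4}->{3,4}
So after constraint 3: D(W)={3,4}, size = 2

Answer: 2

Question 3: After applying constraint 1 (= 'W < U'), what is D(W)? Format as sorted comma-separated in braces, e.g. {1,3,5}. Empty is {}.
Constraint 1 (W < U) on D(W)={1,2,3,4,5,6} D(U)={1,2,3,5,6}: W {1,2,3,4,5,6}->{1,2,3,4,5}; U {1,2,3,5,6}->{2,3,5,6}
So after constraint 1: D(W) = {1,2,3,4,5}

Answer: {1,2,3,4,5}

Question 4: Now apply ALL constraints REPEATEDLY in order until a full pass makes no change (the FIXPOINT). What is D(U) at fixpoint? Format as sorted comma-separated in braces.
Answer: {}

Derivation:
pass 0 (initial): D(U)={1,2,3,5,6}
pass 1: U {1,2,3,5,6}->{2,3,5}; W {1,2,3,4,5,6}->{3,4}; Y {1,2,3,4,5}->{1,2,3}; Z {1,3,6}->{3,6}
pass 2: U {2,3,5}->{}; W {3,4}->{}; Y {1,2,3}->{}; Z {3,6}->{}
pass 3: no change
Fixpoint after 3 passes: D(U) = {}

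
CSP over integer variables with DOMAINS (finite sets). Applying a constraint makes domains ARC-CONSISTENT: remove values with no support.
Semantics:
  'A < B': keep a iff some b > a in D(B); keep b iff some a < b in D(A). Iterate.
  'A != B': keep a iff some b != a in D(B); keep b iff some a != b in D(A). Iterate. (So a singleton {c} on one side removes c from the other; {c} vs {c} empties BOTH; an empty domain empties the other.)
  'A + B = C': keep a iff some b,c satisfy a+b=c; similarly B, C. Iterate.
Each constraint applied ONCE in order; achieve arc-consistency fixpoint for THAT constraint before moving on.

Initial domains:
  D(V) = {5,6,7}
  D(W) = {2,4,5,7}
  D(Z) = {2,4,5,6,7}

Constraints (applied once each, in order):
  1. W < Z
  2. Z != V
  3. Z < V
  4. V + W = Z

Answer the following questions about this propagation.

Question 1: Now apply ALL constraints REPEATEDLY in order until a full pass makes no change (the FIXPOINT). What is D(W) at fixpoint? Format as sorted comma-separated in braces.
pass 0 (initial): D(W)={2,4,5,7}
pass 1: V {5,6,7}->{}; W {2,4,5,7}->{}; Z {2,4,5,6,7}->{}
pass 2: no change
Fixpoint after 2 passes: D(W) = {}

Answer: {}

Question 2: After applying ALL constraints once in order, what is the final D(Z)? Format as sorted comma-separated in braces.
Constraint 1 (W < Z) on D(W)={2,4,5,7} D(Z)={2,4,5,6,7}: W {2,4,5,7}->{2,4,5}; Z {2,4,5,6,7}->{4,5,6,7}
Constraint 2 (Z != V) on D(Z)={4,5,6,7} D(V)={5,6,7}: no change
Constraint 3 (Z < V) on D(Z)={4,5,6,7} D(V)={5,6,7}: Z {4,5,6,7}->{4,5,6}
Constraint 4 (V + W = Z) on D(V)={5,6,7} D(W)={2,4,5} D(Z)={4,5,6}: V {5,6,7}->{}; W {2,4,5}->{}; Z {4,5,6}->{}
So after all 4 constraints: D(Z) = {}

Answer: {}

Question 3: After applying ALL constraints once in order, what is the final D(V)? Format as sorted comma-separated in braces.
Answer: {}

Derivation:
Constraint 1 (W < Z) on D(W)={2,4,5,7} D(Z)={2,4,5,6,7}: W {2,4,5,7}->{2,4,5}; Z {2,4,5,6,7}->{4,5,6,7}
Constraint 2 (Z != V) on D(Z)={4,5,6,7} D(V)={5,6,7}: no change
Constraint 3 (Z < V) on D(Z)={4,5,6,7} D(V)={5,6,7}: Z {4,5,6,7}->{4,5,6}
Constraint 4 (V + W = Z) on D(V)={5,6,7} D(W)={2,4,5} D(Z)={4,5,6}: V {5,6,7}->{}; W {2,4,5}->{}; Z {4,5,6}->{}
So after all 4 constraints: D(V) = {}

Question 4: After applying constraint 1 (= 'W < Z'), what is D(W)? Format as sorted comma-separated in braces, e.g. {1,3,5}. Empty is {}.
Constraint 1 (W < Z) on D(W)={2,4,5,7} D(Z)={2,4,5,6,7}: W {2,4,5,7}->{2,4,5}; Z {2,4,5,6,7}->{4,5,6,7}
So after constraint 1: D(W) = {2,4,5}

Answer: {2,4,5}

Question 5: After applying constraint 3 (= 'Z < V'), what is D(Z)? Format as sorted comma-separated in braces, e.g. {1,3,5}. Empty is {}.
Answer: {4,5,6}

Derivation:
Constraint 1 (W < Z) on D(W)={2,4,5,7} D(Z)={2,4,5,6,7}: W {2,4,5,7}->{2,4,5}; Z {2,4,5,6,7}->{4,5,6,7}
Constraint 2 (Z != V) on D(Z)={4,5,6,7} D(V)={5,6,7}: no change
Constraint 3 (Z < V) on D(Z)={4,5,6,7} D(V)={5,6,7}: Z {4,5,6,7}->{4,5,6}
So after constraint 3: D(Z) = {4,5,6}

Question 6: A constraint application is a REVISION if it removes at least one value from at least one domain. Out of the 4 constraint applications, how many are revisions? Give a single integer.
Answer: 3

Derivation:
Constraint 1 (W < Z) on D(W)={2,4,5,7} D(Z)={2,4,5,6,7}: W {2,4,5,7}->{2,4,5}; Z {2,4,5,6,7}->{4,5,6,7} => REVISION
Constraint 2 (Z != V) on D(Z)={4,5,6,7} D(V)={5,6,7}: no change => not a revision
Constraint 3 (Z < V) on D(Z)={4,5,6,7} D(V)={5,6,7}: Z {4,5,6,7}->{4,5,6} => REVISION
Constraint 4 (V + W = Z) on D(V)={5,6,7} D(W)={2,4,5} D(Z)={4,5,6}: V {5,6,7}->{}; W {2,4,5}->{}; Z {4,5,6}->{} => REVISION
Total revisions = 3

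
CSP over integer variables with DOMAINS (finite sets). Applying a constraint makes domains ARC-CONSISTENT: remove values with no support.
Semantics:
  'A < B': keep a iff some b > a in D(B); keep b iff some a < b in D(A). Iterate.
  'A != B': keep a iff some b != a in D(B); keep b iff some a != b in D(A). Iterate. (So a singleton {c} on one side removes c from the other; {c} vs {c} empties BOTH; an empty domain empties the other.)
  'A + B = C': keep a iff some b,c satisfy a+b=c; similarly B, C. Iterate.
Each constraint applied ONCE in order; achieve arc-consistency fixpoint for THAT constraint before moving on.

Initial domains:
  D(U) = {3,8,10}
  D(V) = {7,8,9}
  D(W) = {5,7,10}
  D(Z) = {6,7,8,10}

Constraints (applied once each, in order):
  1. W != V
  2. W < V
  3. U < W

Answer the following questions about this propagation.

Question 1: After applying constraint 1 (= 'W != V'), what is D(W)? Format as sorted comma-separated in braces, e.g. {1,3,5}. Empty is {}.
Constraint 1 (W != V) on D(W)={5,7,10} D(V)={7,8,9}: no change
So after constraint 1: D(W) = {5,7,10}

Answer: {5,7,10}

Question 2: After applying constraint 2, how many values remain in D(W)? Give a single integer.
Answer: 2

Derivation:
Constraint 1 (W != V) on D(W)={5,7,10} D(V)={7,8,9}: no change
Constraint 2 (W < V) on D(W)={5,7,10} D(V)={7,8,9}: W {5,7,10}->{5,7}
So after constraint 2: D(W)={5,7}, size = 2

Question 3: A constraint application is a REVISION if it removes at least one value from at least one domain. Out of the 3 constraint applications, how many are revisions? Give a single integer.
Constraint 1 (W != V) on D(W)={5,7,10} D(V)={7,8,9}: no change => not a revision
Constraint 2 (W < V) on D(W)={5,7,10} D(V)={7,8,9}: W {5,7,10}->{5,7} => REVISION
Constraint 3 (U < W) on D(U)={3,8,10} D(W)={5,7}: U {3,8,10}->{3} => REVISION
Total revisions = 2

Answer: 2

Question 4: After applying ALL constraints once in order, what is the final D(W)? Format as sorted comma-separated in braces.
Answer: {5,7}

Derivation:
Constraint 1 (W != V) on D(W)={5,7,10} D(V)={7,8,9}: no change
Constraint 2 (W < V) on D(W)={5,7,10} D(V)={7,8,9}: W {5,7,10}->{5,7}
Constraint 3 (U < W) on D(U)={3,8,10} D(W)={5,7}: U {3,8,10}->{3}
So after all 3 constraints: D(W) = {5,7}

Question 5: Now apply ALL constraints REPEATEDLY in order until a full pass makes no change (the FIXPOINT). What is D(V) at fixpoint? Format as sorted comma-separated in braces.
pass 0 (initial): D(V)={7,8,9}
pass 1: U {3,8,10}->{3}; W {5,7,10}->{5,7}
pass 2: no change
Fixpoint after 2 passes: D(V) = {7,8,9}

Answer: {7,8,9}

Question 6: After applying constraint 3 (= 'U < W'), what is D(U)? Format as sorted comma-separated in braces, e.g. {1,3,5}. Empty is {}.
Answer: {3}

Derivation:
Constraint 1 (W != V) on D(W)={5,7,10} D(V)={7,8,9}: no change
Constraint 2 (W < V) on D(W)={5,7,10} D(V)={7,8,9}: W {5,7,10}->{5,7}
Constraint 3 (U < W) on D(U)={3,8,10} D(W)={5,7}: U {3,8,10}->{3}
So after constraint 3: D(U) = {3}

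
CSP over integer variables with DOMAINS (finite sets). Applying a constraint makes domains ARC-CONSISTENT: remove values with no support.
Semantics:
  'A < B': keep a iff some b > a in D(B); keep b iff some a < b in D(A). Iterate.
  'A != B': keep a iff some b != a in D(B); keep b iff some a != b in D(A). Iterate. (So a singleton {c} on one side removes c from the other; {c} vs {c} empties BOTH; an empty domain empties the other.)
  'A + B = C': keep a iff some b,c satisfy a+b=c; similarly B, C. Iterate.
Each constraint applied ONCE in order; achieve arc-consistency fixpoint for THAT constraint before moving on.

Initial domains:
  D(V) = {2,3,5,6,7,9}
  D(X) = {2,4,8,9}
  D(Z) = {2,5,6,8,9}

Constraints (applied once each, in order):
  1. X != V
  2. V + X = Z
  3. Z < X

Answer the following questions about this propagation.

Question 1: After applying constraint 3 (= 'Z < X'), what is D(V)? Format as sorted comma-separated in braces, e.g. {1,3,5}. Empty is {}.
Constraint 1 (X != V) on D(X)={2,4,8,9} D(V)={2,3,5,6,7,9}: no change
Constraint 2 (V + X = Z) on D(V)={2,3,5,6,7,9} D(X)={2,4,8,9} D(Z)={2,5,6,8,9}: V {2,3,5,6,7,9}->{2,3,5,6,7}; X {2,4,8,9}->{2,4}; Z {2,5,6,8,9}->{5,6,8,9}
Constraint 3 (Z < X) on D(Z)={5,6,8,9} D(X)={2,4}: Z {5,6,8,9}->{}; X {2,4}->{}
So after constraint 3: D(V) = {2,3,5,6,7}

Answer: {2,3,5,6,7}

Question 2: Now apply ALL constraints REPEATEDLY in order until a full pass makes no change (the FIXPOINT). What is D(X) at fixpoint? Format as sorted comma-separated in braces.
pass 0 (initial): D(X)={2,4,8,9}
pass 1: V {2,3,5,6,7,9}->{2,3,5,6,7}; X {2,4,8,9}->{}; Z {2,5,6,8,9}->{}
pass 2: V {2,3,5,6,7}->{}
pass 3: no change
Fixpoint after 3 passes: D(X) = {}

Answer: {}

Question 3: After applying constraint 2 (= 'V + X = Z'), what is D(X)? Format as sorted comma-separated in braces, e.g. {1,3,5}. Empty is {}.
Answer: {2,4}

Derivation:
Constraint 1 (X != V) on D(X)={2,4,8,9} D(V)={2,3,5,6,7,9}: no change
Constraint 2 (V + X = Z) on D(V)={2,3,5,6,7,9} D(X)={2,4,8,9} D(Z)={2,5,6,8,9}: V {2,3,5,6,7,9}->{2,3,5,6,7}; X {2,4,8,9}->{2,4}; Z {2,5,6,8,9}->{5,6,8,9}
So after constraint 2: D(X) = {2,4}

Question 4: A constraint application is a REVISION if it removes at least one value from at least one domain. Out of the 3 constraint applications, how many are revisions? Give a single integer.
Answer: 2

Derivation:
Constraint 1 (X != V) on D(X)={2,4,8,9} D(V)={2,3,5,6,7,9}: no change => not a revision
Constraint 2 (V + X = Z) on D(V)={2,3,5,6,7,9} D(X)={2,4,8,9} D(Z)={2,5,6,8,9}: V {2,3,5,6,7,9}->{2,3,5,6,7}; X {2,4,8,9}->{2,4}; Z {2,5,6,8,9}->{5,6,8,9} => REVISION
Constraint 3 (Z < X) on D(Z)={5,6,8,9} D(X)={2,4}: Z {5,6,8,9}->{}; X {2,4}->{} => REVISION
Total revisions = 2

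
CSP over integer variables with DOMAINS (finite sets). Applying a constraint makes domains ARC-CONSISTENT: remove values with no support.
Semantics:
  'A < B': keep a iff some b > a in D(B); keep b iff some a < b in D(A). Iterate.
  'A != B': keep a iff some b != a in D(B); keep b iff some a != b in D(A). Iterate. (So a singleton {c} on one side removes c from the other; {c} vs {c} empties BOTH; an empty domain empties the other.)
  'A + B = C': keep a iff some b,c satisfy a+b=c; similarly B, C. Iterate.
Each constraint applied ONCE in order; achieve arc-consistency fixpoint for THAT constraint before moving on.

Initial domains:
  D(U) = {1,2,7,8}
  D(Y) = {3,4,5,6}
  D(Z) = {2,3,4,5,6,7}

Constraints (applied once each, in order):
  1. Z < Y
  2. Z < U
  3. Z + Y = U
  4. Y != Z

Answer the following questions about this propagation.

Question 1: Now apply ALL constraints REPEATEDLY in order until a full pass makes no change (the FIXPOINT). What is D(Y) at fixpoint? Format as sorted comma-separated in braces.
pass 0 (initial): D(Y)={3,4,5,6}
pass 1: U {1,2,7,8}->{7,8}; Z {2,3,4,5,6,7}->{2,3,4,5}
pass 2: no change
Fixpoint after 2 passes: D(Y) = {3,4,5,6}

Answer: {3,4,5,6}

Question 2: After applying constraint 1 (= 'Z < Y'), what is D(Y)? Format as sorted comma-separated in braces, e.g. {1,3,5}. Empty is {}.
Answer: {3,4,5,6}

Derivation:
Constraint 1 (Z < Y) on D(Z)={2,3,4,5,6,7} D(Y)={3,4,5,6}: Z {2,3,4,5,6,7}->{2,3,4,5}
So after constraint 1: D(Y) = {3,4,5,6}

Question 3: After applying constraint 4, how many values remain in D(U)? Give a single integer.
Constraint 1 (Z < Y) on D(Z)={2,3,4,5,6,7} D(Y)={3,4,5,6}: Z {2,3,4,5,6,7}->{2,3,4,5}
Constraint 2 (Z < U) on D(Z)={2,3,4,5} D(U)={1,2,7,8}: U {1,2,7,8}->{7,8}
Constraint 3 (Z + Y = U) on D(Z)={2,3,4,5} D(Y)={3,4,5,6} D(U)={7,8}: no change
Constraint 4 (Y != Z) on D(Y)={3,4,5,6} D(Z)={2,3,4,5}: no change
So after constraint 4: D(U)={7,8}, size = 2

Answer: 2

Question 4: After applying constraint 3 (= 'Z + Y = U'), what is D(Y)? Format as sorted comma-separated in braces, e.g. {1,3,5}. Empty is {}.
Constraint 1 (Z < Y) on D(Z)={2,3,4,5,6,7} D(Y)={3,4,5,6}: Z {2,3,4,5,6,7}->{2,3,4,5}
Constraint 2 (Z < U) on D(Z)={2,3,4,5} D(U)={1,2,7,8}: U {1,2,7,8}->{7,8}
Constraint 3 (Z + Y = U) on D(Z)={2,3,4,5} D(Y)={3,4,5,6} D(U)={7,8}: no change
So after constraint 3: D(Y) = {3,4,5,6}

Answer: {3,4,5,6}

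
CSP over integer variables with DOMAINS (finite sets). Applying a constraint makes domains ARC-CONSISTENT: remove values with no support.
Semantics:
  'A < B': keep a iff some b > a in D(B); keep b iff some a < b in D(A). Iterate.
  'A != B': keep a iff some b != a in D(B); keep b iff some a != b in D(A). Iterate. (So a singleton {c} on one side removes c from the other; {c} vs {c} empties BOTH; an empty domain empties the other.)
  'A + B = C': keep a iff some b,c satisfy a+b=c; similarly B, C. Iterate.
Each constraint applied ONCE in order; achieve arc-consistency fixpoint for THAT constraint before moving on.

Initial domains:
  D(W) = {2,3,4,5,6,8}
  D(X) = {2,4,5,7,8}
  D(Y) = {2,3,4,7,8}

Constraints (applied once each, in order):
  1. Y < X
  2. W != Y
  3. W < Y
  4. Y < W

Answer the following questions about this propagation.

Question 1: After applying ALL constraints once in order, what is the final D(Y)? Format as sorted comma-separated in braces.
Constraint 1 (Y < X) on D(Y)={2,3,4,7,8} D(X)={2,4,5,7,8}: Y {2,3,4,7,8}->{2,3,4,7}; X {2,4,5,7,8}->{4,5,7,8}
Constraint 2 (W != Y) on D(W)={2,3,4,5,6,8} D(Y)={2,3,4,7}: no change
Constraint 3 (W < Y) on D(W)={2,3,4,5,6,8} D(Y)={2,3,4,7}: W {2,3,4,5,6,8}->{2,3,4,5,6}; Y {2,3,4,7}->{3,4,7}
Constraint 4 (Y < W) on D(Y)={3,4,7} D(W)={2,3,4,5,6}: Y {3,4,7}->{3,4}; W {2,3,4,5,6}->{4,5,6}
So after all 4 constraints: D(Y) = {3,4}

Answer: {3,4}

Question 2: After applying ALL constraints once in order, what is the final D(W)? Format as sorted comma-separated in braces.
Answer: {4,5,6}

Derivation:
Constraint 1 (Y < X) on D(Y)={2,3,4,7,8} D(X)={2,4,5,7,8}: Y {2,3,4,7,8}->{2,3,4,7}; X {2,4,5,7,8}->{4,5,7,8}
Constraint 2 (W != Y) on D(W)={2,3,4,5,6,8} D(Y)={2,3,4,7}: no change
Constraint 3 (W < Y) on D(W)={2,3,4,5,6,8} D(Y)={2,3,4,7}: W {2,3,4,5,6,8}->{2,3,4,5,6}; Y {2,3,4,7}->{3,4,7}
Constraint 4 (Y < W) on D(Y)={3,4,7} D(W)={2,3,4,5,6}: Y {3,4,7}->{3,4}; W {2,3,4,5,6}->{4,5,6}
So after all 4 constraints: D(W) = {4,5,6}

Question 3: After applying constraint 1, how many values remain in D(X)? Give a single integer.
Constraint 1 (Y < X) on D(Y)={2,3,4,7,8} D(X)={2,4,5,7,8}: Y {2,3,4,7,8}->{2,3,4,7}; X {2,4,5,7,8}->{4,5,7,8}
So after constraint 1: D(X)={4,5,7,8}, size = 4

Answer: 4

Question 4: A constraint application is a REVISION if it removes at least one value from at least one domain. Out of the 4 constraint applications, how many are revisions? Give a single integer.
Constraint 1 (Y < X) on D(Y)={2,3,4,7,8} D(X)={2,4,5,7,8}: Y {2,3,4,7,8}->{2,3,4,7}; X {2,4,5,7,8}->{4,5,7,8} => REVISION
Constraint 2 (W != Y) on D(W)={2,3,4,5,6,8} D(Y)={2,3,4,7}: no change => not a revision
Constraint 3 (W < Y) on D(W)={2,3,4,5,6,8} D(Y)={2,3,4,7}: W {2,3,4,5,6,8}->{2,3,4,5,6}; Y {2,3,4,7}->{3,4,7} => REVISION
Constraint 4 (Y < W) on D(Y)={3,4,7} D(W)={2,3,4,5,6}: Y {3,4,7}->{3,4}; W {2,3,4,5,6}->{4,5,6} => REVISION
Total revisions = 3

Answer: 3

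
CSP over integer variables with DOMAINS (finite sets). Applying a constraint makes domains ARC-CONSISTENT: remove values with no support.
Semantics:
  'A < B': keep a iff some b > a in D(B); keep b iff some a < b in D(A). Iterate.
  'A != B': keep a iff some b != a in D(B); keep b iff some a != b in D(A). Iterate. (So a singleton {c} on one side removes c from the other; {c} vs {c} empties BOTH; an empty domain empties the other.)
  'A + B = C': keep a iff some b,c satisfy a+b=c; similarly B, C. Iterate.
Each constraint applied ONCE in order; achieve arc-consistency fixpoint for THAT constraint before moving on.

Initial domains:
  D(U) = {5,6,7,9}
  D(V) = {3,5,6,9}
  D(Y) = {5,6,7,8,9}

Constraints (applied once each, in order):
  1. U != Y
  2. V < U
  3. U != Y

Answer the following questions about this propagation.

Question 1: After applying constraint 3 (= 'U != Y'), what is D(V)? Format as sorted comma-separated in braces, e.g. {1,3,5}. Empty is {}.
Answer: {3,5,6}

Derivation:
Constraint 1 (U != Y) on D(U)={5,6,7,9} D(Y)={5,6,7,8,9}: no change
Constraint 2 (V < U) on D(V)={3,5,6,9} D(U)={5,6,7,9}: V {3,5,6,9}->{3,5,6}
Constraint 3 (U != Y) on D(U)={5,6,7,9} D(Y)={5,6,7,8,9}: no change
So after constraint 3: D(V) = {3,5,6}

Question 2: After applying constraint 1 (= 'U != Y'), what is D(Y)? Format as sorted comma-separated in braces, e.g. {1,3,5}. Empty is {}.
Constraint 1 (U != Y) on D(U)={5,6,7,9} D(Y)={5,6,7,8,9}: no change
So after constraint 1: D(Y) = {5,6,7,8,9}

Answer: {5,6,7,8,9}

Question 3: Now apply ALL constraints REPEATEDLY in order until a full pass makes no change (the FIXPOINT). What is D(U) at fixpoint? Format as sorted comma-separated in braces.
Answer: {5,6,7,9}

Derivation:
pass 0 (initial): D(U)={5,6,7,9}
pass 1: V {3,5,6,9}->{3,5,6}
pass 2: no change
Fixpoint after 2 passes: D(U) = {5,6,7,9}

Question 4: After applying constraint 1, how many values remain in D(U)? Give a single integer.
Constraint 1 (U != Y) on D(U)={5,6,7,9} D(Y)={5,6,7,8,9}: no change
So after constraint 1: D(U)={5,6,7,9}, size = 4

Answer: 4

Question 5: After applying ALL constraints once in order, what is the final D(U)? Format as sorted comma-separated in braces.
Answer: {5,6,7,9}

Derivation:
Constraint 1 (U != Y) on D(U)={5,6,7,9} D(Y)={5,6,7,8,9}: no change
Constraint 2 (V < U) on D(V)={3,5,6,9} D(U)={5,6,7,9}: V {3,5,6,9}->{3,5,6}
Constraint 3 (U != Y) on D(U)={5,6,7,9} D(Y)={5,6,7,8,9}: no change
So after all 3 constraints: D(U) = {5,6,7,9}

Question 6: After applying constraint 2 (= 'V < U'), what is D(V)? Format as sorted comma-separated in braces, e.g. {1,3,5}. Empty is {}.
Answer: {3,5,6}

Derivation:
Constraint 1 (U != Y) on D(U)={5,6,7,9} D(Y)={5,6,7,8,9}: no change
Constraint 2 (V < U) on D(V)={3,5,6,9} D(U)={5,6,7,9}: V {3,5,6,9}->{3,5,6}
So after constraint 2: D(V) = {3,5,6}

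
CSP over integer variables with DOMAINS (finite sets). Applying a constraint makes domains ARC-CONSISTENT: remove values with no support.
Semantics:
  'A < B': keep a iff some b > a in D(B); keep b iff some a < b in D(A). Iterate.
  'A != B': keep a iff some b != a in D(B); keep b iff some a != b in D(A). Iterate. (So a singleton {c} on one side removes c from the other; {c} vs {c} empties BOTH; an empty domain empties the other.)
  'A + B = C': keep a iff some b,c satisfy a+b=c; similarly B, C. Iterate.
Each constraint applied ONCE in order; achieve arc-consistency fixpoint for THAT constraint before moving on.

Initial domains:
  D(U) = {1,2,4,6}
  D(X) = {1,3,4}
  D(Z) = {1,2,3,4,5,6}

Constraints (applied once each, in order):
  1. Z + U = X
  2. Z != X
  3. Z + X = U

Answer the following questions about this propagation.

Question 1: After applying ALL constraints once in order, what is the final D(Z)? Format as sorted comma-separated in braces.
Constraint 1 (Z + U = X) on D(Z)={1,2,3,4,5,6} D(U)={1,2,4,6} D(X)={1,3,4}: Z {1,2,3,4,5,6}->{1,2,3}; U {1,2,4,6}->{1,2}; X {1,3,4}->{3,4}
Constraint 2 (Z != X) on D(Z)={1,2,3} D(X)={3,4}: no change
Constraint 3 (Z + X = U) on D(Z)={1,2,3} D(X)={3,4} D(U)={1,2}: Z {1,2,3}->{}; X {3,4}->{}; U {1,2}->{}
So after all 3 constraints: D(Z) = {}

Answer: {}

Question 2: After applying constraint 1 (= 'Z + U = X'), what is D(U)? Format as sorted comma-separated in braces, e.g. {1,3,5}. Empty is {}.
Answer: {1,2}

Derivation:
Constraint 1 (Z + U = X) on D(Z)={1,2,3,4,5,6} D(U)={1,2,4,6} D(X)={1,3,4}: Z {1,2,3,4,5,6}->{1,2,3}; U {1,2,4,6}->{1,2}; X {1,3,4}->{3,4}
So after constraint 1: D(U) = {1,2}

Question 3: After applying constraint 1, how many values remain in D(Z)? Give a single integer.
Answer: 3

Derivation:
Constraint 1 (Z + U = X) on D(Z)={1,2,3,4,5,6} D(U)={1,2,4,6} D(X)={1,3,4}: Z {1,2,3,4,5,6}->{1,2,3}; U {1,2,4,6}->{1,2}; X {1,3,4}->{3,4}
So after constraint 1: D(Z)={1,2,3}, size = 3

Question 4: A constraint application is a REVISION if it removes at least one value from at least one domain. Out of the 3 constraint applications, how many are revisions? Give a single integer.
Constraint 1 (Z + U = X) on D(Z)={1,2,3,4,5,6} D(U)={1,2,4,6} D(X)={1,3,4}: Z {1,2,3,4,5,6}->{1,2,3}; U {1,2,4,6}->{1,2}; X {1,3,4}->{3,4} => REVISION
Constraint 2 (Z != X) on D(Z)={1,2,3} D(X)={3,4}: no change => not a revision
Constraint 3 (Z + X = U) on D(Z)={1,2,3} D(X)={3,4} D(U)={1,2}: Z {1,2,3}->{}; X {3,4}->{}; U {1,2}->{} => REVISION
Total revisions = 2

Answer: 2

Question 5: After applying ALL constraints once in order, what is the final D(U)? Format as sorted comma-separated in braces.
Answer: {}

Derivation:
Constraint 1 (Z + U = X) on D(Z)={1,2,3,4,5,6} D(U)={1,2,4,6} D(X)={1,3,4}: Z {1,2,3,4,5,6}->{1,2,3}; U {1,2,4,6}->{1,2}; X {1,3,4}->{3,4}
Constraint 2 (Z != X) on D(Z)={1,2,3} D(X)={3,4}: no change
Constraint 3 (Z + X = U) on D(Z)={1,2,3} D(X)={3,4} D(U)={1,2}: Z {1,2,3}->{}; X {3,4}->{}; U {1,2}->{}
So after all 3 constraints: D(U) = {}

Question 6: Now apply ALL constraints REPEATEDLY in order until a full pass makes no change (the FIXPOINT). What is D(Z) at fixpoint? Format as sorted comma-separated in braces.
Answer: {}

Derivation:
pass 0 (initial): D(Z)={1,2,3,4,5,6}
pass 1: U {1,2,4,6}->{}; X {1,3,4}->{}; Z {1,2,3,4,5,6}->{}
pass 2: no change
Fixpoint after 2 passes: D(Z) = {}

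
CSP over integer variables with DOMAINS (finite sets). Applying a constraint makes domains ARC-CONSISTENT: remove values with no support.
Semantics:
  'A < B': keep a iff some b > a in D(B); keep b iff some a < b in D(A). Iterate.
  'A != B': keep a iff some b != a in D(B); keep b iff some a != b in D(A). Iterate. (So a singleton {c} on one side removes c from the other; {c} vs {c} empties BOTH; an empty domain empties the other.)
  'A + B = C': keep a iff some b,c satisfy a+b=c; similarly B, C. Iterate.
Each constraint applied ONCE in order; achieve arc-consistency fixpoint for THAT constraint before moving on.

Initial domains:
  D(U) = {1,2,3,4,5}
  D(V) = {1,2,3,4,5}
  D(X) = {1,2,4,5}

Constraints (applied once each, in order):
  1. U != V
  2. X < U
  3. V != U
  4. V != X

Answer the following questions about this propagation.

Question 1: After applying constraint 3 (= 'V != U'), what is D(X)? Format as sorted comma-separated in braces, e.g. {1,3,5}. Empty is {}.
Answer: {1,2,4}

Derivation:
Constraint 1 (U != V) on D(U)={1,2,3,4,5} D(V)={1,2,3,4,5}: no change
Constraint 2 (X < U) on D(X)={1,2,4,5} D(U)={1,2,3,4,5}: X {1,2,4,5}->{1,2,4}; U {1,2,3,4,5}->{2,3,4,5}
Constraint 3 (V != U) on D(V)={1,2,3,4,5} D(U)={2,3,4,5}: no change
So after constraint 3: D(X) = {1,2,4}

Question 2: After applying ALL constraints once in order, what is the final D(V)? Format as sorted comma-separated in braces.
Answer: {1,2,3,4,5}

Derivation:
Constraint 1 (U != V) on D(U)={1,2,3,4,5} D(V)={1,2,3,4,5}: no change
Constraint 2 (X < U) on D(X)={1,2,4,5} D(U)={1,2,3,4,5}: X {1,2,4,5}->{1,2,4}; U {1,2,3,4,5}->{2,3,4,5}
Constraint 3 (V != U) on D(V)={1,2,3,4,5} D(U)={2,3,4,5}: no change
Constraint 4 (V != X) on D(V)={1,2,3,4,5} D(X)={1,2,4}: no change
So after all 4 constraints: D(V) = {1,2,3,4,5}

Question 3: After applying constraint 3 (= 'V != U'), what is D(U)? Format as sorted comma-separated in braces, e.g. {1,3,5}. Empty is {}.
Constraint 1 (U != V) on D(U)={1,2,3,4,5} D(V)={1,2,3,4,5}: no change
Constraint 2 (X < U) on D(X)={1,2,4,5} D(U)={1,2,3,4,5}: X {1,2,4,5}->{1,2,4}; U {1,2,3,4,5}->{2,3,4,5}
Constraint 3 (V != U) on D(V)={1,2,3,4,5} D(U)={2,3,4,5}: no change
So after constraint 3: D(U) = {2,3,4,5}

Answer: {2,3,4,5}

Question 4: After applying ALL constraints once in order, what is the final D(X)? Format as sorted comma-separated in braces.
Answer: {1,2,4}

Derivation:
Constraint 1 (U != V) on D(U)={1,2,3,4,5} D(V)={1,2,3,4,5}: no change
Constraint 2 (X < U) on D(X)={1,2,4,5} D(U)={1,2,3,4,5}: X {1,2,4,5}->{1,2,4}; U {1,2,3,4,5}->{2,3,4,5}
Constraint 3 (V != U) on D(V)={1,2,3,4,5} D(U)={2,3,4,5}: no change
Constraint 4 (V != X) on D(V)={1,2,3,4,5} D(X)={1,2,4}: no change
So after all 4 constraints: D(X) = {1,2,4}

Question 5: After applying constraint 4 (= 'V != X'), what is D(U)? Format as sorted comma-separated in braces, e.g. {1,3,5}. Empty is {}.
Answer: {2,3,4,5}

Derivation:
Constraint 1 (U != V) on D(U)={1,2,3,4,5} D(V)={1,2,3,4,5}: no change
Constraint 2 (X < U) on D(X)={1,2,4,5} D(U)={1,2,3,4,5}: X {1,2,4,5}->{1,2,4}; U {1,2,3,4,5}->{2,3,4,5}
Constraint 3 (V != U) on D(V)={1,2,3,4,5} D(U)={2,3,4,5}: no change
Constraint 4 (V != X) on D(V)={1,2,3,4,5} D(X)={1,2,4}: no change
So after constraint 4: D(U) = {2,3,4,5}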